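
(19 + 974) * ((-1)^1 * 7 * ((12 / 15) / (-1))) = 27804 / 5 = 5560.80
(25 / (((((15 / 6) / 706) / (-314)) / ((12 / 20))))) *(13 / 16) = -2161419 / 2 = -1080709.50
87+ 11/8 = 707/8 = 88.38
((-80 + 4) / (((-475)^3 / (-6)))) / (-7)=24 / 39484375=0.00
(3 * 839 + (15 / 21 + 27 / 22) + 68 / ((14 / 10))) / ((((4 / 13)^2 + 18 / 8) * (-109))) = -133644186 / 13302905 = -10.05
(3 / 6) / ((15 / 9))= 3 / 10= 0.30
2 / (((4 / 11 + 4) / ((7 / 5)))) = 77 / 120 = 0.64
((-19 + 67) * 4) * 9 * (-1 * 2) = -3456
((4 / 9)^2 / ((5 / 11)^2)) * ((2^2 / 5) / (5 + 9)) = 3872 / 70875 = 0.05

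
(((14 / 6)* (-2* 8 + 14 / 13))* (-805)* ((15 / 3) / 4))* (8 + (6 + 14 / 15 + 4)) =77616490 / 117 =663388.80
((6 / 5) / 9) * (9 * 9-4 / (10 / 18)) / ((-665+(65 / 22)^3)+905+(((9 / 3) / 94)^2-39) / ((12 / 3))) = 11572544544 / 301123116625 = 0.04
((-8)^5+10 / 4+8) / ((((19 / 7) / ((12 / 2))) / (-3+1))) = 2751630 / 19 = 144822.63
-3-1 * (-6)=3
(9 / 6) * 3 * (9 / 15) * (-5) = -27 / 2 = -13.50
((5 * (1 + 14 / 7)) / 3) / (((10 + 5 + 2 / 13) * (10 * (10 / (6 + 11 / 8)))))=767 / 31520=0.02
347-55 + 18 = 310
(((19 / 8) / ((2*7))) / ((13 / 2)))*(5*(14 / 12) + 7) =209 / 624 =0.33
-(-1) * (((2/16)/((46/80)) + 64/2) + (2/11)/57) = 464653/14421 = 32.22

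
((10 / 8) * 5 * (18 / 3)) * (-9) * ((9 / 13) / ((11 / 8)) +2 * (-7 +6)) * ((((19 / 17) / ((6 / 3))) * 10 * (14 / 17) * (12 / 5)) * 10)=2305422000 / 41327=55784.89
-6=-6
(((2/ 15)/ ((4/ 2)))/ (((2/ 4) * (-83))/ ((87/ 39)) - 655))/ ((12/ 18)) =-29/ 195345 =-0.00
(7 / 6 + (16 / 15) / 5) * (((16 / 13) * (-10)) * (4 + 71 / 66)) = -12328 / 143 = -86.21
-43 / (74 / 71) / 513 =-3053 / 37962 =-0.08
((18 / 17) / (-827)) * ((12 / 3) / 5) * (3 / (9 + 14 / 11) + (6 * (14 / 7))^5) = -254.87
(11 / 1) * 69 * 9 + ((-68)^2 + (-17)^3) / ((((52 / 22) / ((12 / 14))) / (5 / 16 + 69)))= -630597 / 1456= -433.10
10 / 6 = 5 / 3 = 1.67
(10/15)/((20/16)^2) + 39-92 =-3943/75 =-52.57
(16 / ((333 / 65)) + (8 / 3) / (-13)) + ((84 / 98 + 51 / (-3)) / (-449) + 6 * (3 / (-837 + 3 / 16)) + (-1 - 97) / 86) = 1.79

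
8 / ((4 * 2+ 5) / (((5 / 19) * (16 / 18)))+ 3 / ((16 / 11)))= 0.14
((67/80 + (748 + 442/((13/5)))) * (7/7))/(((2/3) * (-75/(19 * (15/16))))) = -4189899/12800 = -327.34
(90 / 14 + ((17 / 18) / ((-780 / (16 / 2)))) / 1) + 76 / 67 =6217012 / 823095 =7.55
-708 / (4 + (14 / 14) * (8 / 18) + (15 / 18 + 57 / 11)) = -67.69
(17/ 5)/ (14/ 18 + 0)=153/ 35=4.37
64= 64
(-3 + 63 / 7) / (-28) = -0.21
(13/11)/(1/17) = 221/11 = 20.09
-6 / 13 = -0.46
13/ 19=0.68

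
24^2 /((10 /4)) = 1152 /5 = 230.40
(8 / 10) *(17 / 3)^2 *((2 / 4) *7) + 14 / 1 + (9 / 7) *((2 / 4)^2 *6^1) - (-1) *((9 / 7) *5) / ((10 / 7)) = 34757 / 315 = 110.34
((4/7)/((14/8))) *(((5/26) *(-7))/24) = -5/273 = -0.02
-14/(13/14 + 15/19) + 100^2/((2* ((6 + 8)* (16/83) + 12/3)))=46896114/63523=738.25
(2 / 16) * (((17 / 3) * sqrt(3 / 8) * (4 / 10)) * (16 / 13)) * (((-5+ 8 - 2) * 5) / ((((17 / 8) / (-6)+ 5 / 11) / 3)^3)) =22521286656 * sqrt(6) / 1935401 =28503.48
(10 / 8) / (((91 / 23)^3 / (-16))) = -0.32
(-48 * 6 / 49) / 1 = -288 / 49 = -5.88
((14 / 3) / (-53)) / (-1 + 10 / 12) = 28 / 53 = 0.53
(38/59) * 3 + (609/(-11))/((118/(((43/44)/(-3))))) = 119081/57112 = 2.09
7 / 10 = 0.70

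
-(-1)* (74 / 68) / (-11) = -37 / 374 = -0.10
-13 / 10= -1.30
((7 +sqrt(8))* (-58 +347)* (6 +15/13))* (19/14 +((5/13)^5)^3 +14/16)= 171965451749837706361125* sqrt(2)/18631665057129035548 +171965451749837706361125/5323332873465438728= 45356.92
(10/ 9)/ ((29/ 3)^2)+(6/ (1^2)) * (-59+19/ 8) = -339.74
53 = 53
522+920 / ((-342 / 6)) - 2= 28720 / 57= 503.86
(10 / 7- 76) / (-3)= 174 / 7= 24.86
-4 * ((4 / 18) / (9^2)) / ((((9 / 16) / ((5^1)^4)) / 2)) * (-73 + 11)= 9920000 / 6561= 1511.96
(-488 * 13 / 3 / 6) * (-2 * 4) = 25376 / 9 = 2819.56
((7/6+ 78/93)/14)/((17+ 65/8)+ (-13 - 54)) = -746/218085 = -0.00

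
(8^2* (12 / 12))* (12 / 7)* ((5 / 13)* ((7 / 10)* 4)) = 1536 / 13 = 118.15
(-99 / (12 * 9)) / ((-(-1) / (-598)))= 3289 / 6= 548.17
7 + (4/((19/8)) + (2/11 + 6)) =3107/209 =14.87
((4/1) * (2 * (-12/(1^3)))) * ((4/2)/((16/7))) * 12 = -1008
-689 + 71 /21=-685.62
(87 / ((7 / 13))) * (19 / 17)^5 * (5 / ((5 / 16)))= 44807487504 / 9938999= 4508.25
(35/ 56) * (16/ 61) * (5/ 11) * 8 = 400/ 671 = 0.60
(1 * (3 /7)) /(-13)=-0.03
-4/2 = -2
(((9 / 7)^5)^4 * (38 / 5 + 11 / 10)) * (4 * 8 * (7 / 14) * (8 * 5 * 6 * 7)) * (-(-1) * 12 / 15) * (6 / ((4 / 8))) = 19495837807496346114422784 / 56994475926865715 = 342065393.01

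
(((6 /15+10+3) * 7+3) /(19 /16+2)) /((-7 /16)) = -123904 /1785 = -69.41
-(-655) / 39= 655 / 39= 16.79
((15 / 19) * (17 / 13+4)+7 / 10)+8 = 31839 / 2470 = 12.89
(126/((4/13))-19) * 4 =1562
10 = 10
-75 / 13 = -5.77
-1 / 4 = -0.25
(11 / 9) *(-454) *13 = -7213.56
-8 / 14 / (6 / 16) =-32 / 21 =-1.52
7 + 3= 10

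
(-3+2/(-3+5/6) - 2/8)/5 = -217/260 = -0.83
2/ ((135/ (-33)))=-22/ 45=-0.49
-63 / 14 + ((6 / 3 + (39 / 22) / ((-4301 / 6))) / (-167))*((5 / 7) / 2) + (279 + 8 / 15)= 228163665217 / 829598385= 275.03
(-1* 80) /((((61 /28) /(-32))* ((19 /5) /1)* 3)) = 358400 /3477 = 103.08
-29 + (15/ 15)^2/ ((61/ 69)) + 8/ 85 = -144012/ 5185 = -27.77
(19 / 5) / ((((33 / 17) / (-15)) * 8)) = -3.67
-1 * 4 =-4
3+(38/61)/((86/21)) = 8268/2623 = 3.15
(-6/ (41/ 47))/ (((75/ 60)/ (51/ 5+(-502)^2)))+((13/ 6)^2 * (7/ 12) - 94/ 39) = -7982356365133/ 5756400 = -1386692.44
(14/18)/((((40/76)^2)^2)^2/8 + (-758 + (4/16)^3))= -7608636242368/7414999440137559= -0.00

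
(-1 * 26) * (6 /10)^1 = -78 /5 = -15.60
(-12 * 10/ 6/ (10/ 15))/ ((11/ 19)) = -570/ 11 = -51.82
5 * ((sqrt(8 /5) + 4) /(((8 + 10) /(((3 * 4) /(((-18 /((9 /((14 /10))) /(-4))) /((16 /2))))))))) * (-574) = -16400 /3 - 1640 * sqrt(10) /3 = -7195.38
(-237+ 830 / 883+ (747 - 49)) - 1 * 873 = -362966 / 883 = -411.06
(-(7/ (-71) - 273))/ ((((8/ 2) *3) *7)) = 1385/ 426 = 3.25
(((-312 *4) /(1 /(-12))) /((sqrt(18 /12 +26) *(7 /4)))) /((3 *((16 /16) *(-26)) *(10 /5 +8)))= -384 *sqrt(110) /1925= -2.09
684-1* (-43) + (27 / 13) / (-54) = 18901 / 26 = 726.96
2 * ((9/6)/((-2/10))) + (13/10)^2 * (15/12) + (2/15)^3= -695797/54000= -12.89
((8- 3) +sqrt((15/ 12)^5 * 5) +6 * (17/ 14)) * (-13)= -47151/ 224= -210.50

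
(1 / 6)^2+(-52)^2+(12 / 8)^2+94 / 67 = 2707.68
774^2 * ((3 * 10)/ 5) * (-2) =-7188912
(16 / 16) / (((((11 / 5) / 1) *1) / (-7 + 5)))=-10 / 11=-0.91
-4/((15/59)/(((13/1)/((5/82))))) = -251576/75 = -3354.35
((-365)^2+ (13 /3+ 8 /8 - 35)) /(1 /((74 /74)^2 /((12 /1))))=199793 /18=11099.61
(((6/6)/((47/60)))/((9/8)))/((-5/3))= -32/47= -0.68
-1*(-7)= 7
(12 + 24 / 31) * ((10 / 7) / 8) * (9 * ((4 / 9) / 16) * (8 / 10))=99 / 217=0.46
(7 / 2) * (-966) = -3381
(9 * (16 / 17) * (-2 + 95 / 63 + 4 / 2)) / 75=304 / 1785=0.17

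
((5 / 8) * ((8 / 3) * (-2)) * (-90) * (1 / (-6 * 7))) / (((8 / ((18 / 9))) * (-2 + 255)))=-25 / 3542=-0.01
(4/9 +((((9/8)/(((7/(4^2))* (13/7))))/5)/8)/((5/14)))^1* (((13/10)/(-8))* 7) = -22169/36000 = -0.62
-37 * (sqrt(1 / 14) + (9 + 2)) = -407- 37 * sqrt(14) / 14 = -416.89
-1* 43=-43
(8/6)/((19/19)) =4/3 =1.33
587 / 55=10.67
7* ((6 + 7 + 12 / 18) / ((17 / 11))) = 3157 / 51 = 61.90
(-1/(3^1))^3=-1/27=-0.04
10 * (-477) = -4770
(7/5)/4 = 7/20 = 0.35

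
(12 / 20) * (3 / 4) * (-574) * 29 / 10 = -74907 / 100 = -749.07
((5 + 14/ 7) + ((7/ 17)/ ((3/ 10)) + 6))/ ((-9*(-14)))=733/ 6426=0.11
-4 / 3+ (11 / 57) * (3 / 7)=-499 / 399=-1.25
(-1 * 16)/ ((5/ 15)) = -48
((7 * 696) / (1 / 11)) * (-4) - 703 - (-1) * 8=-215063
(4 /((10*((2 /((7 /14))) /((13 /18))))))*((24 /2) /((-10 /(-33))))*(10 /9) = 3.18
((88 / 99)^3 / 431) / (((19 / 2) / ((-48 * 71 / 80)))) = -72704 / 9949635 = -0.01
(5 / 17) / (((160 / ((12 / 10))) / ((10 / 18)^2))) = 5 / 7344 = 0.00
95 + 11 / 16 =1531 / 16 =95.69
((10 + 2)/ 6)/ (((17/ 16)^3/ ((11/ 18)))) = 45056/ 44217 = 1.02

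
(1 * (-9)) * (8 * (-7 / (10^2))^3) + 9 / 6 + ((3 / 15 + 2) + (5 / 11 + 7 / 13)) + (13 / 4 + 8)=285422691 / 17875000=15.97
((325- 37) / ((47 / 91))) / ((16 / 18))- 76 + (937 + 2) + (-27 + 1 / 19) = 1306791 / 893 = 1463.37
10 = 10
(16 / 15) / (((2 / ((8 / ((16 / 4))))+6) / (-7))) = -16 / 15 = -1.07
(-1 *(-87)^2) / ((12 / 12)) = -7569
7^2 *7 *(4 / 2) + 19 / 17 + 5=11766 / 17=692.12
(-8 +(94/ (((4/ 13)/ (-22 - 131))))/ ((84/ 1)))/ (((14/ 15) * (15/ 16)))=-31609/ 49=-645.08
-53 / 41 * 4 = -212 / 41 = -5.17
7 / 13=0.54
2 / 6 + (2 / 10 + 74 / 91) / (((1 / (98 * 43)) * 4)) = 416413 / 390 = 1067.73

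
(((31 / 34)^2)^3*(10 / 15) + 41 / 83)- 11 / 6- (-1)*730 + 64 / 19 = 2676405705915673 / 3654234846048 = 732.41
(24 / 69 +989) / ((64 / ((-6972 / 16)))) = -39661965 / 5888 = -6736.07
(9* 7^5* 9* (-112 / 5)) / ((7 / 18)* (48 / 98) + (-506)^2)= -119.10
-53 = -53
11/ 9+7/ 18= 29/ 18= 1.61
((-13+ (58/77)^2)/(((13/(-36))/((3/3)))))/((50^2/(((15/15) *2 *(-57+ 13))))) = -1.21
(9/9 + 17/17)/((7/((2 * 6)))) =24/7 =3.43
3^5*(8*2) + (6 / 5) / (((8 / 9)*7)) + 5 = 3893.19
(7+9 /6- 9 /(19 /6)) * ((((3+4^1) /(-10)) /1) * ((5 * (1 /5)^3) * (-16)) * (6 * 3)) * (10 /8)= 57.03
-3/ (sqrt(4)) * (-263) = 789/ 2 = 394.50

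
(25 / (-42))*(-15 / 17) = 125 / 238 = 0.53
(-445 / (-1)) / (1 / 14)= 6230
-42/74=-21/37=-0.57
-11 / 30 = -0.37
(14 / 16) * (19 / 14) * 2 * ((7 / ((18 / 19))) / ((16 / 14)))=17689 / 1152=15.36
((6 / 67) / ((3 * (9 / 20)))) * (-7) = -280 / 603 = -0.46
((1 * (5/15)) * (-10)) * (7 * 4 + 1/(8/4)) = -95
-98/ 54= -49/ 27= -1.81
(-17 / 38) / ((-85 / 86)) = 43 / 95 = 0.45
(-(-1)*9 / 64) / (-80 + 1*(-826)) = -3 / 19328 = -0.00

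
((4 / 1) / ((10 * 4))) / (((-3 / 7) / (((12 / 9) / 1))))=-14 / 45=-0.31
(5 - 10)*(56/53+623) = -165375/53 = -3120.28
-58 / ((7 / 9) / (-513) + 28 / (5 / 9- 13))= 1071144 / 41581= 25.76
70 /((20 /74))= 259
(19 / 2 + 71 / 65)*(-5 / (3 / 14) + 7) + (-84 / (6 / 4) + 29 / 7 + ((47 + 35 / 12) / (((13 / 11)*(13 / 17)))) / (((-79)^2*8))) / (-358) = -219313235842759 / 1268712419520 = -172.86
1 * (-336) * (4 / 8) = -168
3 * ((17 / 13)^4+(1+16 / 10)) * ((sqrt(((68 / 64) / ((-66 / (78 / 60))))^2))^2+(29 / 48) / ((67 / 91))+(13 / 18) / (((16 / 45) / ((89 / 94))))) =886041680430329 / 19482082048000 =45.48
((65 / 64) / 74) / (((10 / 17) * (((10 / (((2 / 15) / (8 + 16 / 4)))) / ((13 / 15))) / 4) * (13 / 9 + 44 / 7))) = 20111 / 1729824000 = 0.00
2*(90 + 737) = 1654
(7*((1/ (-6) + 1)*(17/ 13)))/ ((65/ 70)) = 4165/ 507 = 8.21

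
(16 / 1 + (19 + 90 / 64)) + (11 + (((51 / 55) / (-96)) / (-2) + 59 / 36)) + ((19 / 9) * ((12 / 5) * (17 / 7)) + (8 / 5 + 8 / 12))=14108681 / 221760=63.62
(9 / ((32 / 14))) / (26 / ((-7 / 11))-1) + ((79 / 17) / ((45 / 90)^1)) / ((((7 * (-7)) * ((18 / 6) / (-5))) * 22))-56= -7226903081 / 128868432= -56.08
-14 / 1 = -14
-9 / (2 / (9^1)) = -81 / 2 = -40.50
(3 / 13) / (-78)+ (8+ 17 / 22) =16303 / 1859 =8.77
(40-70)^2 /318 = 150 /53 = 2.83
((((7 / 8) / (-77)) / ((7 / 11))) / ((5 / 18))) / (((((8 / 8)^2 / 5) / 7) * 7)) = -9 / 28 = -0.32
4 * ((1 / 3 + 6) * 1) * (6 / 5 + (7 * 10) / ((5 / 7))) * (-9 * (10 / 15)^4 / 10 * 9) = -301568 / 75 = -4020.91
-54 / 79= -0.68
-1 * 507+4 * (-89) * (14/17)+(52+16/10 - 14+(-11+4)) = -65244/85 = -767.58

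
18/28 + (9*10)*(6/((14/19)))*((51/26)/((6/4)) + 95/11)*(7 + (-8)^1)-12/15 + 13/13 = -72940163/10010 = -7286.73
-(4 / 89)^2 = -16 / 7921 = -0.00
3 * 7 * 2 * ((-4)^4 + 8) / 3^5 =1232 / 27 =45.63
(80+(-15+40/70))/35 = 1.87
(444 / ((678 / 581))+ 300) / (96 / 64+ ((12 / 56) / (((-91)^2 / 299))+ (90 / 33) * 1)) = 3771573806 / 23472699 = 160.68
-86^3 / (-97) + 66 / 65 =41350042 / 6305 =6558.29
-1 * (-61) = 61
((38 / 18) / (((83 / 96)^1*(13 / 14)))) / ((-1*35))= -1216 / 16185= -0.08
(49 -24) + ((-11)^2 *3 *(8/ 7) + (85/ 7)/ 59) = 181746/ 413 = 440.06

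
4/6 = 2/3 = 0.67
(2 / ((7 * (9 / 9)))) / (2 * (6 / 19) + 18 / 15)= 95 / 609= 0.16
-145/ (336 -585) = 145/ 249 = 0.58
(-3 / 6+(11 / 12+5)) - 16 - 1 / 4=-65 / 6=-10.83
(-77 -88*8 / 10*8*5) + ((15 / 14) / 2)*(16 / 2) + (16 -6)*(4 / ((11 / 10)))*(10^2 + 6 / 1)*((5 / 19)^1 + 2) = 8536211 / 1463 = 5834.73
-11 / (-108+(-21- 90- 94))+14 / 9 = 4481 / 2817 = 1.59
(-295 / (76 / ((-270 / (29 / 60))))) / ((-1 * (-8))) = 597375 / 2204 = 271.04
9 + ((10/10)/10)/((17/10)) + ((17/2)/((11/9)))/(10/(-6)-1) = 19301/2992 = 6.45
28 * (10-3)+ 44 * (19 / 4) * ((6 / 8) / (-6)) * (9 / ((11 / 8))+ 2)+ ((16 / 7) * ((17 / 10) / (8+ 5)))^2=-22491741 / 828100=-27.16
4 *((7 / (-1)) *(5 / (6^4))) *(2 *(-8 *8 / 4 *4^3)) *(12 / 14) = 5120 / 27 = 189.63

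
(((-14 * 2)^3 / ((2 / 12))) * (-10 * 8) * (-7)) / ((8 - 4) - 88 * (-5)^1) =-6146560 / 37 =-166123.24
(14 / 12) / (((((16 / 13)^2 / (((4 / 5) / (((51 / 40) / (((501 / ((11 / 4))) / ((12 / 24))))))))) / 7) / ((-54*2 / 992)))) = -12446343 / 92752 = -134.19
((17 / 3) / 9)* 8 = 136 / 27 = 5.04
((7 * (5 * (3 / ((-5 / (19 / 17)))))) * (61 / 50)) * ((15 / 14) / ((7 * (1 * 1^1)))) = -10431 / 2380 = -4.38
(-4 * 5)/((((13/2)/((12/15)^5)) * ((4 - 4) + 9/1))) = -8192/73125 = -0.11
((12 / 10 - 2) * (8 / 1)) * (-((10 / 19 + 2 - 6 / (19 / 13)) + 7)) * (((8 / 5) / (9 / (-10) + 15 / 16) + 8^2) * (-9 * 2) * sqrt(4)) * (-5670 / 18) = 797368320 / 19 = 41966753.68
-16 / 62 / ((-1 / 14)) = 112 / 31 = 3.61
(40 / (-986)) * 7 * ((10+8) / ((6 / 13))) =-11.08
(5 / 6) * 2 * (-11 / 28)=-55 / 84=-0.65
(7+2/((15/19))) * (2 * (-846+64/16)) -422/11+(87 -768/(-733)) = -1935658111/120945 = -16004.45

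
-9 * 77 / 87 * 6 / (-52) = 693 / 754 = 0.92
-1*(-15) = 15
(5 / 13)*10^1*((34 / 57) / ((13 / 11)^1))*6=37400 / 3211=11.65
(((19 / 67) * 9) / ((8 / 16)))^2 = 116964 / 4489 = 26.06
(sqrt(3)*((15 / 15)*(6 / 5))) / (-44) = -3*sqrt(3) / 110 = -0.05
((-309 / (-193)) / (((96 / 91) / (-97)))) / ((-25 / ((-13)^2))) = 153651589 / 154400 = 995.15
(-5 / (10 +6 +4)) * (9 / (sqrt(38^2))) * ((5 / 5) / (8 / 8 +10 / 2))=-3 / 304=-0.01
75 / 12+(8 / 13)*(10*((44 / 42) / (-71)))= 477535 / 77532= 6.16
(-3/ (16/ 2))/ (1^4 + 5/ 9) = -27/ 112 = -0.24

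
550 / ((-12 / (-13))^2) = 645.49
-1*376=-376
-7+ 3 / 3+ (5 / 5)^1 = -5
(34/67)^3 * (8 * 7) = 7.32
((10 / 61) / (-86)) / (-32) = 5 / 83936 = 0.00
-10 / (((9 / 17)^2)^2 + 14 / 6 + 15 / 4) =-2004504 / 1235153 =-1.62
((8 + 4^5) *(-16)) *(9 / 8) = -18576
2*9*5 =90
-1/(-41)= 1/41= 0.02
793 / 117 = 61 / 9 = 6.78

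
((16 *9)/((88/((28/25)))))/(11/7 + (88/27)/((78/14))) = 3714984/4371125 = 0.85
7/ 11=0.64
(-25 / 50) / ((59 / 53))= -53 / 118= -0.45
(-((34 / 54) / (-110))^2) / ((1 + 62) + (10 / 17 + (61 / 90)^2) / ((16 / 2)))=-39304 / 75734567073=-0.00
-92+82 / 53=-4794 / 53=-90.45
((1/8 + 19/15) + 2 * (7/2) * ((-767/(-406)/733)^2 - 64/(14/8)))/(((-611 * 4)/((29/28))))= 96639742891009/895662654257280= 0.11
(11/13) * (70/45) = 154/117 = 1.32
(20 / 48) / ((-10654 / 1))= -5 / 127848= -0.00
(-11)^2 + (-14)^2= 317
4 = 4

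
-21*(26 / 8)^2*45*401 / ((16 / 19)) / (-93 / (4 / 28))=57942495 / 7936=7301.22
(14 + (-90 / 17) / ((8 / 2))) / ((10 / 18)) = 3879 / 170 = 22.82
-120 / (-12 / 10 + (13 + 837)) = -150 / 1061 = -0.14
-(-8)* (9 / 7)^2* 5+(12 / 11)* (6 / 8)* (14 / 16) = 288207 / 4312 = 66.84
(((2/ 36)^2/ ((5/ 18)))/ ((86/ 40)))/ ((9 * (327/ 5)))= 10/ 1138941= 0.00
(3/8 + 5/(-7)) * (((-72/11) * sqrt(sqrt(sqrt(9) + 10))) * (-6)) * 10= -10260 * 13^(1/4)/77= -253.01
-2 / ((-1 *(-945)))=-2 / 945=-0.00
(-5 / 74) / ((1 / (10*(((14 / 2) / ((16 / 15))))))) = -2625 / 592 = -4.43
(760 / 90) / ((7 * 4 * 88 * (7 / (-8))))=-0.00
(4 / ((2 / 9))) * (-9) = -162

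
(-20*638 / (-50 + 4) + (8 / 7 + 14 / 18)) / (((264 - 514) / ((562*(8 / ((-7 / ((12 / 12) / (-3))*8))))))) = -113727163 / 3803625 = -29.90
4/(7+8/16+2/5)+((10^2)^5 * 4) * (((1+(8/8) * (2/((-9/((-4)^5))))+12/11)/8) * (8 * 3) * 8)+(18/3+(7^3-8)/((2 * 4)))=4597926400001009041/20856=220460606060654.44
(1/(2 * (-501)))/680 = -1/681360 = -0.00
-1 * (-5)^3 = 125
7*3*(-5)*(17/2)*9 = -16065/2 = -8032.50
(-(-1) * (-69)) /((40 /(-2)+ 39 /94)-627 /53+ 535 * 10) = -343758 /26497189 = -0.01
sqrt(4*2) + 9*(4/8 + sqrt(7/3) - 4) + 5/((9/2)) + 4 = -475/18 + 2*sqrt(2) + 3*sqrt(21) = -9.81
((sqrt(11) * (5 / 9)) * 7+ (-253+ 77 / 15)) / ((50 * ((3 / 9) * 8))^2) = -5577 / 400000+ 7 * sqrt(11) / 32000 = -0.01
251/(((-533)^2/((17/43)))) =4267/12215827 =0.00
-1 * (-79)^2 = -6241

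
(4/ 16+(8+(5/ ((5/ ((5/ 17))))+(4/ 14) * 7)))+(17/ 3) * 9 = 4185/ 68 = 61.54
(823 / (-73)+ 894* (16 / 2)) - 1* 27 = 519302 / 73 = 7113.73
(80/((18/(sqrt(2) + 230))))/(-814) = -4600/3663 - 20 * sqrt(2)/3663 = -1.26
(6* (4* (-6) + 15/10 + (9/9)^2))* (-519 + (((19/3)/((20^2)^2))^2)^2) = 1184679198719999999994396197/17694720000000000000000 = 66951.00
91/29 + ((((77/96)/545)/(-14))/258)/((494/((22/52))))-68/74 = 825614152965847/372063832957440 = 2.22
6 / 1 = 6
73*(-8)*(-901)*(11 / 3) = 5788024 / 3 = 1929341.33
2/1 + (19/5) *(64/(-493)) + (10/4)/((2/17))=224381/9860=22.76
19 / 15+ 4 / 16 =91 / 60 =1.52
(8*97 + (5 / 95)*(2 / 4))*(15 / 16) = 442335 / 608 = 727.52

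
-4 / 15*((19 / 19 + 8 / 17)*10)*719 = -2819.61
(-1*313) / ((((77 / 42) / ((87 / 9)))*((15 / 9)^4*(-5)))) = 1470474 / 34375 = 42.78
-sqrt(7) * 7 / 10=-7 * sqrt(7) / 10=-1.85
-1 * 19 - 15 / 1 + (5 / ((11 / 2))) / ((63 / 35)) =-3316 / 99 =-33.49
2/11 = 0.18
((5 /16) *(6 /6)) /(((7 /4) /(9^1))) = 45 /28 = 1.61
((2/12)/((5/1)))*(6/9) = 1/45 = 0.02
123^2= 15129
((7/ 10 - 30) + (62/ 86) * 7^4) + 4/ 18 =6586259/ 3870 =1701.88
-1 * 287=-287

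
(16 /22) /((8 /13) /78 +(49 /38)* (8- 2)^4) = 19266 /44270435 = 0.00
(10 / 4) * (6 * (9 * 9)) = 1215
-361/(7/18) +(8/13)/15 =-928.24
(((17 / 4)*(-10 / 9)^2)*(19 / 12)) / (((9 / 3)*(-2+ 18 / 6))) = 8075 / 2916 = 2.77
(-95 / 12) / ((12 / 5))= -475 / 144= -3.30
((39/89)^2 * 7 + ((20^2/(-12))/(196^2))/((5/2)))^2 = 23513485895519929/13021075211725476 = 1.81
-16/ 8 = -2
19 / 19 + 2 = 3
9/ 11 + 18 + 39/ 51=3662/ 187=19.58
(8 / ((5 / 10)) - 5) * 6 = 66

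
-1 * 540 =-540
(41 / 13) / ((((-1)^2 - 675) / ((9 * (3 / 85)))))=-1107 / 744770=-0.00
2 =2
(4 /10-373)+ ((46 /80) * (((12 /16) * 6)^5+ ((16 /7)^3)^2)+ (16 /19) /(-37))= 81559799673761 /105865276160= 770.41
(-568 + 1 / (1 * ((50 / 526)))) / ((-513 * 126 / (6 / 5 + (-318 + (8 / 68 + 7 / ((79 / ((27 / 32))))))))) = -135452984249 / 49605048000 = -2.73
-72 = -72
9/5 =1.80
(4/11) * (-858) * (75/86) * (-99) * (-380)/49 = -208900.81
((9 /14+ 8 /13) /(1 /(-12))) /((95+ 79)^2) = -229 /459186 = -0.00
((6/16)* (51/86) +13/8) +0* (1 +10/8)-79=-77.15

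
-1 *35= -35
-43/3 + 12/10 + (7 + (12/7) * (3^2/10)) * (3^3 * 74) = 1790827/105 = 17055.50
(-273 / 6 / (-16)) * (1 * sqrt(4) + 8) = 455 / 16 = 28.44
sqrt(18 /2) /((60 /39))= 39 /20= 1.95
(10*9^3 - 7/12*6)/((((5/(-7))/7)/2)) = -714077/5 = -142815.40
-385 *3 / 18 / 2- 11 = -517 / 12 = -43.08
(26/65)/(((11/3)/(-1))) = -6/55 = -0.11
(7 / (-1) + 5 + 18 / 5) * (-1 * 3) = -24 / 5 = -4.80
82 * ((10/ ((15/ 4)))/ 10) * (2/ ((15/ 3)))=656/ 75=8.75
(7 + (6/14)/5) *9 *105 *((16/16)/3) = 2232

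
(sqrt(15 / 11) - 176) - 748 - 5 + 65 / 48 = -44527 / 48 + sqrt(165) / 11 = -926.48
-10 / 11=-0.91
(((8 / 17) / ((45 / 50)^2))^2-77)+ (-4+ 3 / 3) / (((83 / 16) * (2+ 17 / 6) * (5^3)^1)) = -76.66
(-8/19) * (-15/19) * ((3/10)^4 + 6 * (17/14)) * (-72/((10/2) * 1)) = -55141236/1579375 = -34.91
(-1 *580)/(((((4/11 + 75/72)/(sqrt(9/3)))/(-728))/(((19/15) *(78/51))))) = 524446208 *sqrt(3)/901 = 1008177.00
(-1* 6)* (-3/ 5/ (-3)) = -6/ 5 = -1.20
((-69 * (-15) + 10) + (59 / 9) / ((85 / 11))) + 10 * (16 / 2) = 861274 / 765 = 1125.85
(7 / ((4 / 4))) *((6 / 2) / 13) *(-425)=-8925 / 13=-686.54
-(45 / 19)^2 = -2025 / 361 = -5.61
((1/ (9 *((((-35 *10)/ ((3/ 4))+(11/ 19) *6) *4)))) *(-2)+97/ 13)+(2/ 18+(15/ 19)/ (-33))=9747192425/ 1291216212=7.55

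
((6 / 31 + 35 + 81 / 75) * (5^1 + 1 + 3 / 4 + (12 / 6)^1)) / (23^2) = 49196 / 81995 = 0.60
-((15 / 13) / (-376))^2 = -225 / 23892544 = -0.00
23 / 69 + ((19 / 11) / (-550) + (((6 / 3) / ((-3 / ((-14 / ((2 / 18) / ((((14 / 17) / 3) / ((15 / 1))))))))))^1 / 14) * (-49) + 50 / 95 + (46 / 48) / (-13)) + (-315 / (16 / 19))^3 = -8169303119490983909 / 156081868800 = -52339859.73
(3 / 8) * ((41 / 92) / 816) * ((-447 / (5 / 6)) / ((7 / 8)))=-54981 / 437920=-0.13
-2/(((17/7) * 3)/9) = -42/17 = -2.47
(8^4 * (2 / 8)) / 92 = 256 / 23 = 11.13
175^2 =30625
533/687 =0.78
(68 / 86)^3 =39304 / 79507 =0.49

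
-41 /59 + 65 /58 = 1457 /3422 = 0.43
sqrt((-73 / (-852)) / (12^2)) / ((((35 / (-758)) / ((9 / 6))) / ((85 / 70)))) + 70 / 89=70 / 89 - 6443 * sqrt(15549) / 834960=-0.18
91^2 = 8281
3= 3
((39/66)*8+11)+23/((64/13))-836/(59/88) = -50944573/41536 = -1226.52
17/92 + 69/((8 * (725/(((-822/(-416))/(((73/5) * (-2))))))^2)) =659245963924027/3567682589286400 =0.18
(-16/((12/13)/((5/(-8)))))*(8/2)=130/3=43.33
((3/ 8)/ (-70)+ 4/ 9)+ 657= 3313493/ 5040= 657.44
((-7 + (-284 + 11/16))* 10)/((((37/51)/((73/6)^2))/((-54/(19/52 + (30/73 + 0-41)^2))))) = 1311843253830525/67581008972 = 19411.42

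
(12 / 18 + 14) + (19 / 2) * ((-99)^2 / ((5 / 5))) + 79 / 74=10336901 / 111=93125.23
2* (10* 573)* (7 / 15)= 5348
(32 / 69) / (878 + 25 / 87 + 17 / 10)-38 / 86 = -334163353 / 757167521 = -0.44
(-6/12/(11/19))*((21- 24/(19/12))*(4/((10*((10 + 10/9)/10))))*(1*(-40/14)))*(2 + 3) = 1998/77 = 25.95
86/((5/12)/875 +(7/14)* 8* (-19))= -180600/159599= -1.13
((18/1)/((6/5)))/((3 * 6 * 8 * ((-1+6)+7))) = 5/576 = 0.01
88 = 88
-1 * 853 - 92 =-945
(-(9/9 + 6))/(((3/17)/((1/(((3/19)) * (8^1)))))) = -2261/72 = -31.40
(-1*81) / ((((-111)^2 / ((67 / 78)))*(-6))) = 67 / 71188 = 0.00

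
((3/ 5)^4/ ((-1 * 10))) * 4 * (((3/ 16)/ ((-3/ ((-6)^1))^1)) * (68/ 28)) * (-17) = 70227/ 87500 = 0.80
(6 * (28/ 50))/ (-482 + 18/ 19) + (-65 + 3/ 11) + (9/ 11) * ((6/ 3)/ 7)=-283713473/ 4398625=-64.50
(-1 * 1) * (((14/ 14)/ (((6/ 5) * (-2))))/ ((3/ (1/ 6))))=5/ 216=0.02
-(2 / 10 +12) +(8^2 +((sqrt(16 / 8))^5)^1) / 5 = 3 / 5 +4 *sqrt(2) / 5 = 1.73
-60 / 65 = -12 / 13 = -0.92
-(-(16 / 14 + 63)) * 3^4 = 36369 / 7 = 5195.57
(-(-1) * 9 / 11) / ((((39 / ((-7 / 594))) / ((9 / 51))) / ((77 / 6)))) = -49 / 87516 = -0.00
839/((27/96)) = 26848/9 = 2983.11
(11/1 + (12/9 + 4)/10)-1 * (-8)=293/15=19.53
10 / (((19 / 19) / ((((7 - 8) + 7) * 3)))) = 180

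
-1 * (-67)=67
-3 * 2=-6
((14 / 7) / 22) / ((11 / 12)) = 12 / 121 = 0.10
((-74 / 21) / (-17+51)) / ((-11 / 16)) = 0.15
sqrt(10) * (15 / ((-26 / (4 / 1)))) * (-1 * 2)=60 * sqrt(10) / 13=14.60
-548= -548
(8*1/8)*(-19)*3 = -57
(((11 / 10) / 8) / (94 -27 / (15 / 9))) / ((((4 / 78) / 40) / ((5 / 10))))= 2145 / 3112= 0.69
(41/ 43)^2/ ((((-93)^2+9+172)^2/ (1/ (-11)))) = -1681/ 1585809457100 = -0.00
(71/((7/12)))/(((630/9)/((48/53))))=20448/12985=1.57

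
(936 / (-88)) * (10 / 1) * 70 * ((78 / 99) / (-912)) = 29575 / 4598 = 6.43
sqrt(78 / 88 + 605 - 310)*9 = 9*sqrt(143209) / 22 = 154.81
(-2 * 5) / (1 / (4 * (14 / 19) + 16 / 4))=-1320 / 19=-69.47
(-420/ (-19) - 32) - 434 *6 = -49664/ 19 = -2613.89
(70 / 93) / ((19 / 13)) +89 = 158173 / 1767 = 89.51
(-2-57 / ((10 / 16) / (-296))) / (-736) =-67483 / 1840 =-36.68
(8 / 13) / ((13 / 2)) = 16 / 169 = 0.09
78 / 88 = 39 / 44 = 0.89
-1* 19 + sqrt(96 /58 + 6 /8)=-19 + 3* sqrt(899) /58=-17.45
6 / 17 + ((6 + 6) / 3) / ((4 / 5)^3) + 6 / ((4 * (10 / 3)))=11717 / 1360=8.62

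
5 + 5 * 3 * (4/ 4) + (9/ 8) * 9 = 241/ 8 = 30.12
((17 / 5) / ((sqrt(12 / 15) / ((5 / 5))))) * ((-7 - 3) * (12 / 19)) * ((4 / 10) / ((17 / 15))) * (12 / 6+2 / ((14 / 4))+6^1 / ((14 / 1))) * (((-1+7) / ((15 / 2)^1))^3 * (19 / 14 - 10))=112.49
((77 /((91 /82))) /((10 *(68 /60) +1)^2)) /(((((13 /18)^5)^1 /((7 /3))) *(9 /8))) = 4.81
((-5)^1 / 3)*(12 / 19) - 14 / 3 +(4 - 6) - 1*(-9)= 73 / 57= 1.28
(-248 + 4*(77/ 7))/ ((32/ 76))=-969/ 2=-484.50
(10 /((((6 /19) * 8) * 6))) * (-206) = -9785 /72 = -135.90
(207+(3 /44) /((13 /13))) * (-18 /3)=-27333 /22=-1242.41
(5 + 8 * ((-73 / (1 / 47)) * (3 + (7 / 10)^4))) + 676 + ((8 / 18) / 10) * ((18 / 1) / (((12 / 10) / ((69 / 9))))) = -88248.15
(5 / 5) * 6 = 6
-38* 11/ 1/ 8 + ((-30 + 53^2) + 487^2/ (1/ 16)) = 15189723/ 4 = 3797430.75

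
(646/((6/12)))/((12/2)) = 646/3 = 215.33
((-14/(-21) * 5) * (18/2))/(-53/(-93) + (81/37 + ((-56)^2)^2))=0.00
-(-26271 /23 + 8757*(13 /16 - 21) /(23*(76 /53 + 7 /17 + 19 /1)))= 10443239163 /6911776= 1510.93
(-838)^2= 702244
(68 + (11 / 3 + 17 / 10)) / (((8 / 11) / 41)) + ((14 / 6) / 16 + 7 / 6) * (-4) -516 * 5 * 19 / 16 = 256091 / 240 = 1067.05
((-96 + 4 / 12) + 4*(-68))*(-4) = 4412 / 3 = 1470.67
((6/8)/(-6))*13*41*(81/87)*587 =-8447517/232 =-36411.71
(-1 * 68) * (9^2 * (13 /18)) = -3978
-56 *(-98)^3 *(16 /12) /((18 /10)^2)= 5270675200 /243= 21690021.40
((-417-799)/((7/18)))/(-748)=5472/1309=4.18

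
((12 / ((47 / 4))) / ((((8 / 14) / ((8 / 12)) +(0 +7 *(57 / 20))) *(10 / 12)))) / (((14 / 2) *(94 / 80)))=15360 / 2144939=0.01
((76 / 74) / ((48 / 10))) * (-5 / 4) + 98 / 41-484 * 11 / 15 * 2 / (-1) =259221121 / 364080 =711.99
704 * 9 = 6336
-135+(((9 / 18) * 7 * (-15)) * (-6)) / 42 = -127.50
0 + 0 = 0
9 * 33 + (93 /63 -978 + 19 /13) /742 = 29947955 /101283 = 295.69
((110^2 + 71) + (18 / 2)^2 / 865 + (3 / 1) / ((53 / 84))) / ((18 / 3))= 93033628 / 45845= 2029.31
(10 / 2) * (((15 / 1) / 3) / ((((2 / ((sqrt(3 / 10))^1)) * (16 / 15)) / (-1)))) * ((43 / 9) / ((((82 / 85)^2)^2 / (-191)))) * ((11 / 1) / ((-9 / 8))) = -117899026609375 * sqrt(30) / 9765830016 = -66124.39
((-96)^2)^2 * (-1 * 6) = -509607936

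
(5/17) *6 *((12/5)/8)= 9/17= 0.53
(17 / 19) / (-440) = -17 / 8360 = -0.00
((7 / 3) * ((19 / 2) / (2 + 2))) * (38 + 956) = 66101 / 12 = 5508.42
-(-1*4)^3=64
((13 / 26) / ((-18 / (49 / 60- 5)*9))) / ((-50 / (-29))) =7279 / 972000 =0.01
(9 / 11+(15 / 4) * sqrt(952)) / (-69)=-5 * sqrt(238) / 46-3 / 253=-1.69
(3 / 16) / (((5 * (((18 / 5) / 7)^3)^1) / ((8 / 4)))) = 8575 / 15552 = 0.55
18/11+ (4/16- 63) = -2689/44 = -61.11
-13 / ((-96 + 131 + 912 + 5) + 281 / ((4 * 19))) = -988 / 72633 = -0.01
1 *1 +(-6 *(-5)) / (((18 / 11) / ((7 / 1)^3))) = 18868 / 3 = 6289.33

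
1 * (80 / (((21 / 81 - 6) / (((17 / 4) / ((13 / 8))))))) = -14688 / 403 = -36.45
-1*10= -10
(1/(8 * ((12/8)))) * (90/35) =3/14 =0.21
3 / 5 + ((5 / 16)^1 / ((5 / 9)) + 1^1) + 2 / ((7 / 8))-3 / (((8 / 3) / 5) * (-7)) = 2941 / 560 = 5.25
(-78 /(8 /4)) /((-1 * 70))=39 /70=0.56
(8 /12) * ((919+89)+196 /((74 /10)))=76552 /111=689.66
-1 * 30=-30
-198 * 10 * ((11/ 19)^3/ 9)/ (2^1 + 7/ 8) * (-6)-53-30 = 961529/ 157757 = 6.10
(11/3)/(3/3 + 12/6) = 11/9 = 1.22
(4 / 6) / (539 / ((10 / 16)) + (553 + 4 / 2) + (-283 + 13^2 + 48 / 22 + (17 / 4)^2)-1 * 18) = 1760 / 3446901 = 0.00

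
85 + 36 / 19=1651 / 19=86.89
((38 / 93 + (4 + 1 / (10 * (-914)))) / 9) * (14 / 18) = 26231149 / 68851620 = 0.38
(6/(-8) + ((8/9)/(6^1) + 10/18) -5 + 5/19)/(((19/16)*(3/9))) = -39260/3249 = -12.08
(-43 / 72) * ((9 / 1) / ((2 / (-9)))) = 387 / 16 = 24.19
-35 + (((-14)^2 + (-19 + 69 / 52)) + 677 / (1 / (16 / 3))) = 3753.99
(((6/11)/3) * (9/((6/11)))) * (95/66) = 95/22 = 4.32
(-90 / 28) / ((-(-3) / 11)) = -165 / 14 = -11.79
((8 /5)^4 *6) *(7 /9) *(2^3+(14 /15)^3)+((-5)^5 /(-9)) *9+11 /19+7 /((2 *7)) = 816538614443 /240468750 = 3395.61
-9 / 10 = -0.90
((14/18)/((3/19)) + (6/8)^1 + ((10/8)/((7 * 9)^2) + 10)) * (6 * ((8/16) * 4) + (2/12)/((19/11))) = 12257143/64638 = 189.63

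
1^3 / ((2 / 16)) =8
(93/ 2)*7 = 651/ 2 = 325.50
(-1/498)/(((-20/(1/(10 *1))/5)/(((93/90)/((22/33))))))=31/398400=0.00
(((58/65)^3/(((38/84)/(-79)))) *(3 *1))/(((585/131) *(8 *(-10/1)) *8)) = 1766812327/13566475000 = 0.13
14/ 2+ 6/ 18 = 22/ 3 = 7.33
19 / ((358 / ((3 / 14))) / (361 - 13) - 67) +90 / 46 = 616473 / 373382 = 1.65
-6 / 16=-3 / 8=-0.38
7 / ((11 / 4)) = 28 / 11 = 2.55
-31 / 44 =-0.70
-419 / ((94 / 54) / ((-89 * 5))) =5034285 / 47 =107112.45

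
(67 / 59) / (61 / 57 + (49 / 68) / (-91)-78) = -3375996 / 228727601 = -0.01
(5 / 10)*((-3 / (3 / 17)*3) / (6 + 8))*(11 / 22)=-51 / 56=-0.91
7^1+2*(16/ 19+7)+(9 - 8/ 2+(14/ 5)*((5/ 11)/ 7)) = 27.87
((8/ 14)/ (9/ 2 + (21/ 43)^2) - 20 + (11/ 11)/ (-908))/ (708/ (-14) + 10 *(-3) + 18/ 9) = 442843057/ 1750197240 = 0.25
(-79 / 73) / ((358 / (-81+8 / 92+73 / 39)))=2800550 / 11721099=0.24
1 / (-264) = -1 / 264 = -0.00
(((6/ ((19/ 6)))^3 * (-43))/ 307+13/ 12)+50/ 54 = 240269257/ 227417004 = 1.06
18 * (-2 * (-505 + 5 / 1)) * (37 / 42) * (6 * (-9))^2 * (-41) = -13270716000 / 7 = -1895816571.43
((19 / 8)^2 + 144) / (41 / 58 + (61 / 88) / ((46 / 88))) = 6387859 / 86784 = 73.61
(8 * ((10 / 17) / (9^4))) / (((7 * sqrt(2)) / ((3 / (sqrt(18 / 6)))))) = 40 * sqrt(6) / 780759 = 0.00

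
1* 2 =2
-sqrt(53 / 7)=-sqrt(371) / 7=-2.75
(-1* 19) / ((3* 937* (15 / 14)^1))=-266 / 42165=-0.01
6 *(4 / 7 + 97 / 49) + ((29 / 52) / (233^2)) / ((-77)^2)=256189791029 / 16737733012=15.31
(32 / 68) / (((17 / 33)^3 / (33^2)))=313083144 / 83521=3748.56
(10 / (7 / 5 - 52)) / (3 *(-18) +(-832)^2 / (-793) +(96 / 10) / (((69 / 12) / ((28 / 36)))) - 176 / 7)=160125 / 770338547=0.00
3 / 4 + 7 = 31 / 4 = 7.75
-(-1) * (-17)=-17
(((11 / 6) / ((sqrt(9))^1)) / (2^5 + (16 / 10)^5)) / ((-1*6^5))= -0.00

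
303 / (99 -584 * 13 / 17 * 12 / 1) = -0.06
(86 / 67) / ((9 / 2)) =172 / 603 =0.29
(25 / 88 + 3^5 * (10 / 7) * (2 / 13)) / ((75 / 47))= 4041577 / 120120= 33.65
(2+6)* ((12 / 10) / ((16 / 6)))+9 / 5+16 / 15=97 / 15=6.47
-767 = -767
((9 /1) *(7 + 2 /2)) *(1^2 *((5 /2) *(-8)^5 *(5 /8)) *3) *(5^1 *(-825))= 45619200000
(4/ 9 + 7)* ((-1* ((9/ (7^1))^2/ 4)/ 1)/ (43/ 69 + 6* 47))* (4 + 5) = -374463/ 3822196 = -0.10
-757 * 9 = -6813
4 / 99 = 0.04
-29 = -29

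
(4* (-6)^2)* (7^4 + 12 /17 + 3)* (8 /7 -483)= -2836558080 /17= -166856357.65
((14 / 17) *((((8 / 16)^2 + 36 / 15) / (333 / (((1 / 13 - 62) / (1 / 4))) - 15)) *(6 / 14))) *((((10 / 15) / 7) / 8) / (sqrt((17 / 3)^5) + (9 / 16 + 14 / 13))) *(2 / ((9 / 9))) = 132138864 / 345500258802055 - 50748672 *sqrt(51) / 20323544635415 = -0.00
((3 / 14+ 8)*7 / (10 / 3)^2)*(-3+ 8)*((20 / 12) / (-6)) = -115 / 16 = -7.19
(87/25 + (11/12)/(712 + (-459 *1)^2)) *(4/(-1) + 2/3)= -220694567/19025370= -11.60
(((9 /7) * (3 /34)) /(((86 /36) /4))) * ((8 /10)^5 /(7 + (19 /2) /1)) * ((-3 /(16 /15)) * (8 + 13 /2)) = -5412096 /35179375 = -0.15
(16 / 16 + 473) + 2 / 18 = 4267 / 9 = 474.11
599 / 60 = 9.98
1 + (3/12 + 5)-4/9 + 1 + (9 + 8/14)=4127/252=16.38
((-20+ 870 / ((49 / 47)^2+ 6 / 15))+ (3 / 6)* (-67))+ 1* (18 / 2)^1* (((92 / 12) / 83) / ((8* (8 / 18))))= 23198458475 / 43619488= 531.84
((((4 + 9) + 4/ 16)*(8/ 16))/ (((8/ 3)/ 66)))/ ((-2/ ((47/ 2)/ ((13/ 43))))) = -10604187/ 1664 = -6372.71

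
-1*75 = -75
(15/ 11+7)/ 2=46/ 11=4.18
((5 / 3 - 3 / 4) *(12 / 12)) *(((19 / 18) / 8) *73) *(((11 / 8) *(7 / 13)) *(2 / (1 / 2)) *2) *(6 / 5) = 1174789 / 18720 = 62.76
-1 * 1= -1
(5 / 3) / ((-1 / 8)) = -40 / 3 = -13.33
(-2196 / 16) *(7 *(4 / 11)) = -3843 / 11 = -349.36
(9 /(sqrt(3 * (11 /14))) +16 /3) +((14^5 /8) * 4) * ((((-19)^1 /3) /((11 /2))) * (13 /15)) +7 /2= -265676311 /990 +3 * sqrt(462) /11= -268354.05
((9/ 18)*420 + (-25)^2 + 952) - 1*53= 1734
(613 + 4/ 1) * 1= 617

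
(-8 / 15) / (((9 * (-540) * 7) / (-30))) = -4 / 8505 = -0.00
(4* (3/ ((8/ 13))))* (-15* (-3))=1755/ 2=877.50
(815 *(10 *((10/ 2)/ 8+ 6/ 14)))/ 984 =240425/ 27552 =8.73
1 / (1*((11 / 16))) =16 / 11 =1.45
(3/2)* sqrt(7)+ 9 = 3* sqrt(7)/2+ 9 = 12.97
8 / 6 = 4 / 3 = 1.33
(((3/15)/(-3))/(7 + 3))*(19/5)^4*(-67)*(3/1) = 8731507/31250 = 279.41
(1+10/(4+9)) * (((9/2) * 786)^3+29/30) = 30531930856237/390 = 78287002195.48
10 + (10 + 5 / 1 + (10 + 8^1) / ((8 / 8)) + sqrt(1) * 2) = 45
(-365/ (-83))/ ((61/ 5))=1825/ 5063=0.36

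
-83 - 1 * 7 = -90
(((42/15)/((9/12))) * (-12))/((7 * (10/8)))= -128/25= -5.12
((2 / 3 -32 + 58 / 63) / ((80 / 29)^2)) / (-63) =402839 / 6350400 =0.06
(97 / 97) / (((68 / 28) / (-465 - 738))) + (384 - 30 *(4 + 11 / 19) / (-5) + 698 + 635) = 403466 / 323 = 1249.12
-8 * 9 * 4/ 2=-144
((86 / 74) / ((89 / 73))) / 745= 3139 / 2453285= 0.00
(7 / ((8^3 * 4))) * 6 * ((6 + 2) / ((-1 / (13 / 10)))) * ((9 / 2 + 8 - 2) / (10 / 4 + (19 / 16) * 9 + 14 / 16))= -0.16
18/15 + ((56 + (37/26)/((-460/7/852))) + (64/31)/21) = 38.85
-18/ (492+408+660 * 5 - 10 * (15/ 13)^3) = -6591/ 1532275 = -0.00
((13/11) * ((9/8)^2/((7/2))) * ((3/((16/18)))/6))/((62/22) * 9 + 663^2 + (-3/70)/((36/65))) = 28431/51991695424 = 0.00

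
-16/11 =-1.45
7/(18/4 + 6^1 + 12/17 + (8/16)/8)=1904/3065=0.62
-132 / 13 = -10.15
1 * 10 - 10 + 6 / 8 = 3 / 4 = 0.75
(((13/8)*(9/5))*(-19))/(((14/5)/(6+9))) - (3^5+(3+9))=-61905/112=-552.72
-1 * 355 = -355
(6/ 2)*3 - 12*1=-3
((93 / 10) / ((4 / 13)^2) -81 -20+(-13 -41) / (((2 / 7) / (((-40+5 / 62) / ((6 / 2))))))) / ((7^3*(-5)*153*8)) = -12460267 / 10411833600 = -0.00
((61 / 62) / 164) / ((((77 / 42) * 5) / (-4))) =-183 / 69905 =-0.00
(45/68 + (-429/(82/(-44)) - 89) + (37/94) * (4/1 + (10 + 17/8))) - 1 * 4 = 75583641/524144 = 144.20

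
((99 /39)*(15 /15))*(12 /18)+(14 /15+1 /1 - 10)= -1243 /195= -6.37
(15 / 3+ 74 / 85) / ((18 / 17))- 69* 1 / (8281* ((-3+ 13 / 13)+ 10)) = 16525771 / 2981160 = 5.54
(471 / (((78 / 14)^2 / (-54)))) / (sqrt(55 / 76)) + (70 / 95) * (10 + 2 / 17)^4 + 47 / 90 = 1102843034813 / 142820910 - 276948 * sqrt(1045) / 9295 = 6758.68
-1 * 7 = -7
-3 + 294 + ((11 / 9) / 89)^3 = 149551420022 / 513922401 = 291.00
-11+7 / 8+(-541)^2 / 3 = 2341205 / 24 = 97550.21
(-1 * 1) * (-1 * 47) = 47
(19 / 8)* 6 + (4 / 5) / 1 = 15.05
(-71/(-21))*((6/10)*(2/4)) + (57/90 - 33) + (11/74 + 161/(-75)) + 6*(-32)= -225.35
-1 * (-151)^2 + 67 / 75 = -1710008 / 75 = -22800.11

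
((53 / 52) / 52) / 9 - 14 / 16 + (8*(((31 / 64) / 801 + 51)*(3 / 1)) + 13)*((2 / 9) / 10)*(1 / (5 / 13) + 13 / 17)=253011957209 / 2761527600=91.62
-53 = -53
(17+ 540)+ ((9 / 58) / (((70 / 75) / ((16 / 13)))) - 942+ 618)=233.20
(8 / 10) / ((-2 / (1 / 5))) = -2 / 25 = -0.08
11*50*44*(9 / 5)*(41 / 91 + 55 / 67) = 337677120 / 6097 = 55384.14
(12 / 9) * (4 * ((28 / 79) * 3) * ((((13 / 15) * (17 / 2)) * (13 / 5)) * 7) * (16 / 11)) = 1105.91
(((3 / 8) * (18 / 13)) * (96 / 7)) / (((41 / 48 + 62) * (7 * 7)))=31104 / 13452803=0.00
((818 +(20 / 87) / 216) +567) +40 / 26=84681515 / 61074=1386.54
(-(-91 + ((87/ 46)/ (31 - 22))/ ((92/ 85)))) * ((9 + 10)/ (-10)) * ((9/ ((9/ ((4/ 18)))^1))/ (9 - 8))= -21904549/ 571320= -38.34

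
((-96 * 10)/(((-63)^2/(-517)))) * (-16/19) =-2647040/25137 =-105.30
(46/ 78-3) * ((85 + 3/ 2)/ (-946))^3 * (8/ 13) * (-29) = -0.03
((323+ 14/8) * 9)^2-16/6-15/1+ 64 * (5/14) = 2870270845/336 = 8542472.75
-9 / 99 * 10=-10 / 11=-0.91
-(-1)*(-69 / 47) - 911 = -42886 / 47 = -912.47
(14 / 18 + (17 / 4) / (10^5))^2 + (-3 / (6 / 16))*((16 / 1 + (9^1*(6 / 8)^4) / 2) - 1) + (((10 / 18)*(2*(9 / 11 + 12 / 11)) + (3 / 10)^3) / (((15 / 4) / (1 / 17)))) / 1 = -130.75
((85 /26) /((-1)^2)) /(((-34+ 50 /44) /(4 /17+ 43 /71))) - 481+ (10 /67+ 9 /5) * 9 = -103626867257 /223555215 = -463.54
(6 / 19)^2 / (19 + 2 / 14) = 126 / 24187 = 0.01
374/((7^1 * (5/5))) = 374/7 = 53.43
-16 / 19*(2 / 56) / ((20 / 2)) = -2 / 665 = -0.00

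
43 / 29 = 1.48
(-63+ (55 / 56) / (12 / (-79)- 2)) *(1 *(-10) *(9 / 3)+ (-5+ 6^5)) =-935275361 / 1904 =-491216.05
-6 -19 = -25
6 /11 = 0.55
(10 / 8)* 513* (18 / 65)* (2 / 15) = 23.68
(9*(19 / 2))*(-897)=-153387 / 2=-76693.50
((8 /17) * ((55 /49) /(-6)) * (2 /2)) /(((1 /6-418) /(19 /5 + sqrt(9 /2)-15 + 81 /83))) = -373384 /173331473 + 660 * sqrt(2) /2088331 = -0.00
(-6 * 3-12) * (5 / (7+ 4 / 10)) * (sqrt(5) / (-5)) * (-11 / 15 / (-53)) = 110 * sqrt(5) / 1961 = 0.13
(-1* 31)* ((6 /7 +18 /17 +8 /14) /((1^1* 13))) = -9176 /1547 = -5.93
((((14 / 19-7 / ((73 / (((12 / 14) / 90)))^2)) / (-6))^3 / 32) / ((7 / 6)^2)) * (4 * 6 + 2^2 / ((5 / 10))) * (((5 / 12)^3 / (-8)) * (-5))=-0.00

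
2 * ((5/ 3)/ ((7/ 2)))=20/ 21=0.95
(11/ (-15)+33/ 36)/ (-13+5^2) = 11/ 720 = 0.02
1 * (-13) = -13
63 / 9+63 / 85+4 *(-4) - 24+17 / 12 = -31459 / 1020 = -30.84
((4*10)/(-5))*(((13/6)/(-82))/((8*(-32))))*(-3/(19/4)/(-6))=-13/149568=-0.00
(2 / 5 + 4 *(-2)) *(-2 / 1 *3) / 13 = 228 / 65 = 3.51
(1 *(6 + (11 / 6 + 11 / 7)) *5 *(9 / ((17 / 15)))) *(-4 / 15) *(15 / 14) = -88875 / 833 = -106.69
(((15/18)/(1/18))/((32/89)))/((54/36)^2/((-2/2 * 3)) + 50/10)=1335/136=9.82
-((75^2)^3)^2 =-31676352024078369140625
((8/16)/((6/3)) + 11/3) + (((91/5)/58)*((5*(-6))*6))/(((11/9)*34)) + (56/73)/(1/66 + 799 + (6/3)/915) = 195485634201703/76408854402012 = 2.56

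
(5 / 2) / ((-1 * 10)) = -1 / 4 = -0.25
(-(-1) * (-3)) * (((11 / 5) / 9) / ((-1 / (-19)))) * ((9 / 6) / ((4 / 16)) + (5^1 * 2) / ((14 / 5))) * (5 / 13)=-14003 / 273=-51.29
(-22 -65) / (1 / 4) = -348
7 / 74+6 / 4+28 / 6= 695 / 111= 6.26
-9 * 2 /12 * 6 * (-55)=495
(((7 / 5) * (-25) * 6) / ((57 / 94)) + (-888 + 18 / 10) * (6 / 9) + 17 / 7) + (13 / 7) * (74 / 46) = -14250346 / 15295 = -931.70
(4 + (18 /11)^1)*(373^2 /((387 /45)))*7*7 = 2113369510 /473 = 4468011.65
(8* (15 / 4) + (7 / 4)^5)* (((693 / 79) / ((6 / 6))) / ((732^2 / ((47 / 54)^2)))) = 8084010011 / 14044109930496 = 0.00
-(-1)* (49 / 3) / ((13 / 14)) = 686 / 39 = 17.59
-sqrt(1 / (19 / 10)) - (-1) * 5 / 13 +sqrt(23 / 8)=1.35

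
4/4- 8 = -7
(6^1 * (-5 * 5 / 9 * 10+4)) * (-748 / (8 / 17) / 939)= 680306 / 2817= 241.50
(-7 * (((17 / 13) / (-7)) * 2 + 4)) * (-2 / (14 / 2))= 660 / 91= 7.25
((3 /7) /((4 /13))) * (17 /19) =663 /532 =1.25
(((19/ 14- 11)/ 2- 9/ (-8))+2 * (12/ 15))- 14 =-4507/ 280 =-16.10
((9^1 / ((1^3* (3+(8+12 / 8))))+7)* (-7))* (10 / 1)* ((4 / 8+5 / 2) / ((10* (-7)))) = 579 / 25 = 23.16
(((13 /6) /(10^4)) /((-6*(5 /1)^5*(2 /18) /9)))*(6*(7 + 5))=-1053 /15625000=-0.00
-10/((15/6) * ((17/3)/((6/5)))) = -72/85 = -0.85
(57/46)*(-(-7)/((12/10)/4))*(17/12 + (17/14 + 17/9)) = 108205/828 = 130.68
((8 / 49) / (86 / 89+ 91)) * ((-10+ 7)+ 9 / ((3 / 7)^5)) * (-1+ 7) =23817824 / 3609585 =6.60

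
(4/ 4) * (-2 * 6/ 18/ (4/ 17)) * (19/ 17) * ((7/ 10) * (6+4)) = -22.17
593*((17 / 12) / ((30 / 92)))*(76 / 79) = 8810794 / 3555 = 2478.42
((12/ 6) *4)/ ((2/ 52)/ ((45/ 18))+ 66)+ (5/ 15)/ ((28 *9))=56773/ 463428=0.12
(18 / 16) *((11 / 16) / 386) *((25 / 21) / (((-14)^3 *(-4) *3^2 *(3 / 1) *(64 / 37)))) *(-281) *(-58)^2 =-2404566175 / 546640625664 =-0.00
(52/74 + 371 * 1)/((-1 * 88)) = -13753/3256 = -4.22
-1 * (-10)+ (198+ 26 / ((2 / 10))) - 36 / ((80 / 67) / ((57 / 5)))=-571 / 100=-5.71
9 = 9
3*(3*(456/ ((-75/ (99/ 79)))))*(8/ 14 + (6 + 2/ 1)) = -1625184/ 2765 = -587.77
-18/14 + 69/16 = 339/112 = 3.03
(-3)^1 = -3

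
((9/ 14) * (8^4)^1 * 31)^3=186553098502668288/ 343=543886584555884.22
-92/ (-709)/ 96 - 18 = -306265/ 17016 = -18.00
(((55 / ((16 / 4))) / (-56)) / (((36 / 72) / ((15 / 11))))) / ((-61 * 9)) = 25 / 20496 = 0.00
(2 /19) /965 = 2 /18335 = 0.00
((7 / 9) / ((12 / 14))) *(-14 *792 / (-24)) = 3773 / 9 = 419.22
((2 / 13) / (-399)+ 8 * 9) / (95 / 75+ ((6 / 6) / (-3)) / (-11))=10270205 / 185003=55.51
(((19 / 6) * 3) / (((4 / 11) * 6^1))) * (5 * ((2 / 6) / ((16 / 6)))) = 1045 / 384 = 2.72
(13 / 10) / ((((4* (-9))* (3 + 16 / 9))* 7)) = -13 / 12040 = -0.00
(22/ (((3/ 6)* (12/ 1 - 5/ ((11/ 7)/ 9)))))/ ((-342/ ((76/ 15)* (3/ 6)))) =484/ 24705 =0.02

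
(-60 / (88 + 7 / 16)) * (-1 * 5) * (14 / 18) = 2240 / 849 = 2.64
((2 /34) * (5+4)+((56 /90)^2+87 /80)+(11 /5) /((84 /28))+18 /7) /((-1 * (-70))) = 20468741 /269892000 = 0.08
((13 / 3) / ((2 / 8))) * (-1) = -52 / 3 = -17.33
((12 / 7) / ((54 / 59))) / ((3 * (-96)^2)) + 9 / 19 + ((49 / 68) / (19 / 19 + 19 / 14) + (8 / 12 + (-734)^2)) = 1667104284432347 / 3094350336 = 538757.45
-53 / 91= -0.58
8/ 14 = 4/ 7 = 0.57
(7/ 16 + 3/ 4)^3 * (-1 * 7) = -48013/ 4096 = -11.72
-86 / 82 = -43 / 41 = -1.05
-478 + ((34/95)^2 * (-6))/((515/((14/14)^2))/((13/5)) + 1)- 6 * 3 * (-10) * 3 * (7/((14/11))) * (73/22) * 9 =515114478433/5839175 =88217.00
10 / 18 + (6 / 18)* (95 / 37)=470 / 333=1.41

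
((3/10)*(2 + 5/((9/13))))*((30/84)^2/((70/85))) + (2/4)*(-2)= -9409/16464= -0.57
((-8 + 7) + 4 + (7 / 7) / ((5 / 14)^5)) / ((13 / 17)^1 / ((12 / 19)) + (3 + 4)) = 111628596 / 5234375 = 21.33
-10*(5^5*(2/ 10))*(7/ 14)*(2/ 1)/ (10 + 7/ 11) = -68750/ 117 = -587.61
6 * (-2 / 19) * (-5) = 60 / 19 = 3.16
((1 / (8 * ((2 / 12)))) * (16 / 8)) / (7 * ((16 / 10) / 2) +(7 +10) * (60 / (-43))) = -645 / 7792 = -0.08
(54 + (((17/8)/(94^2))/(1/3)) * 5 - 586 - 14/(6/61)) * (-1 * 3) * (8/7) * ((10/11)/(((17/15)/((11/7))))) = 630887025/216482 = 2914.27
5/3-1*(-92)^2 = -25387/3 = -8462.33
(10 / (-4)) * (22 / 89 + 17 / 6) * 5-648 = -733189 / 1068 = -686.51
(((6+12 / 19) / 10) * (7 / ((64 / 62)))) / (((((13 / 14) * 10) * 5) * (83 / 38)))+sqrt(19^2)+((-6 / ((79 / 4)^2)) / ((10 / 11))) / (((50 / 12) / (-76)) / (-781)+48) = 4384513168335723481 / 230230773179134000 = 19.04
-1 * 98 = -98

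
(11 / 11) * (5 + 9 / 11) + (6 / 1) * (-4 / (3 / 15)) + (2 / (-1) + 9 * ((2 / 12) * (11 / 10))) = -25197 / 220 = -114.53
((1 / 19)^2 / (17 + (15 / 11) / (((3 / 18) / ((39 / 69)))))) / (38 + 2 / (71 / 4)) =1633 / 485857626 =0.00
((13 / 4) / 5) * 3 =39 / 20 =1.95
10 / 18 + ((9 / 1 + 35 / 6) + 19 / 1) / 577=6379 / 10386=0.61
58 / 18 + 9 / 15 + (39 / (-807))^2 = 12453697 / 3256245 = 3.82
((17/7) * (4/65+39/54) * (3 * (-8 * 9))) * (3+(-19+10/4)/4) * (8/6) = 40086/65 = 616.71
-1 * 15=-15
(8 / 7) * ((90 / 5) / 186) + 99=21507 / 217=99.11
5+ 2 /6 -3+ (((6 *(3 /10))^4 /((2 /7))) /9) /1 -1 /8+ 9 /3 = 139361 /15000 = 9.29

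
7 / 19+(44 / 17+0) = 955 / 323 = 2.96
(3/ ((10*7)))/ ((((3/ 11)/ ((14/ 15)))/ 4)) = 44/ 75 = 0.59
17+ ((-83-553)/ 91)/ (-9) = 4853/ 273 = 17.78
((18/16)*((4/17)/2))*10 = 1.32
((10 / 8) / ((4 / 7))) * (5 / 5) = 35 / 16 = 2.19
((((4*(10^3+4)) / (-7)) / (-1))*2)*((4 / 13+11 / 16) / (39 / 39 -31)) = -17319 / 455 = -38.06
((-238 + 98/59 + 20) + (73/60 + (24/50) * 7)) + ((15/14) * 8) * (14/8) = -3482693/17700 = -196.76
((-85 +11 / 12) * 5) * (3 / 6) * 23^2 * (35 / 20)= -18681635 / 96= -194600.36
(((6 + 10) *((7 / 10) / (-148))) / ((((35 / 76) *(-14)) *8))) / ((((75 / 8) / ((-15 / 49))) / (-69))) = 5244 / 1586375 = 0.00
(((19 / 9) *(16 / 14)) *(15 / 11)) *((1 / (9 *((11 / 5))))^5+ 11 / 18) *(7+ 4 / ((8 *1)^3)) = 330157506466255 / 23432394829536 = 14.09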